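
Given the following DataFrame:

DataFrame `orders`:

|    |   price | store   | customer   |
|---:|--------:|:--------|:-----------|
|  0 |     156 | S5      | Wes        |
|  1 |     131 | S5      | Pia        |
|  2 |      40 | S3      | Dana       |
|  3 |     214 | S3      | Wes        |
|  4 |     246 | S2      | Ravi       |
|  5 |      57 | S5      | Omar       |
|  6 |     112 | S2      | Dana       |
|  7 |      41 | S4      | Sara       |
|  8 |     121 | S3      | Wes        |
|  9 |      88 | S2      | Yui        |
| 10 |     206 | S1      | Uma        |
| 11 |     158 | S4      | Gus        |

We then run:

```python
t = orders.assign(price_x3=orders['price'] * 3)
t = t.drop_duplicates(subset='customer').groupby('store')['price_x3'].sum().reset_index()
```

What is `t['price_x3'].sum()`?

add column price_x3 = orders['price'] * 3:
    price store customer  price_x3
0     156    S5      Wes       468
1     131    S5      Pia       393
2      40    S3     Dana       120
3     214    S3      Wes       642
4     246    S2     Ravi       738
5      57    S5     Omar       171
6     112    S2     Dana       336
7      41    S4     Sara       123
8     121    S3      Wes       363
9      88    S2      Yui       264
10    206    S1      Uma       618
11    158    S4      Gus       474
drop duplicate customer (keep=first):
    price store customer  price_x3
0     156    S5      Wes       468
1     131    S5      Pia       393
2      40    S3     Dana       120
4     246    S2     Ravi       738
5      57    S5     Omar       171
7      41    S4     Sara       123
9      88    S2      Yui       264
10    206    S1      Uma       618
11    158    S4      Gus       474
group by store, sum of price_x3:
store
S1     618
S2    1002
S3     120
S4     597
S5    1032
Name: price_x3, dtype: int64
reset_index():
  store  price_x3
0    S1       618
1    S2      1002
2    S3       120
3    S4       597
4    S5      1032

3369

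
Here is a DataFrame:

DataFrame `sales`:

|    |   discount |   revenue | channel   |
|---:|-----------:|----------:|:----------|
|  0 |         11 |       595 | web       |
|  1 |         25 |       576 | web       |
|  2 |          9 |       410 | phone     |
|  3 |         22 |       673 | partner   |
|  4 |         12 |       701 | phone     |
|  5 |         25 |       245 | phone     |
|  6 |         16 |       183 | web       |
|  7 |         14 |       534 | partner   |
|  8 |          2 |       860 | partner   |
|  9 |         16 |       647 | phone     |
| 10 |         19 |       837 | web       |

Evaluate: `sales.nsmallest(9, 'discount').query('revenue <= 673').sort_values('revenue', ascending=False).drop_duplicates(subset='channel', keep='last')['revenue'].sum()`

1127

take 9 rows with smallest discount:
    discount  revenue  channel
8          2      860  partner
2          9      410    phone
0         11      595      web
4         12      701    phone
7         14      534  partner
6         16      183      web
9         16      647    phone
10        19      837      web
3         22      673  partner
filter rows where revenue <= 673:
   discount  revenue  channel
2         9      410    phone
0        11      595      web
7        14      534  partner
6        16      183      web
9        16      647    phone
3        22      673  partner
sort by revenue descending:
   discount  revenue  channel
3        22      673  partner
9        16      647    phone
0        11      595      web
7        14      534  partner
2         9      410    phone
6        16      183      web
drop duplicate channel (keep=last):
   discount  revenue  channel
7        14      534  partner
2         9      410    phone
6        16      183      web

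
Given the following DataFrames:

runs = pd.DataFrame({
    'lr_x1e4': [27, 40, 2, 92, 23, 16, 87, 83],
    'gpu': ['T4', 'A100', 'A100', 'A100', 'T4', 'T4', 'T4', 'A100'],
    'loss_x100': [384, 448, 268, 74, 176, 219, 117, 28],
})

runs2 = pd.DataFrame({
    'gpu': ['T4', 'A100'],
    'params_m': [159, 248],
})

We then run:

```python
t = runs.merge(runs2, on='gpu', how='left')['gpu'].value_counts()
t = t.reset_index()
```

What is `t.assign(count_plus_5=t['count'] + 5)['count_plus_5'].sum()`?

merge on 'gpu' (how='left') → 8 rows:
   lr_x1e4   gpu  loss_x100  params_m
0       27    T4        384       159
1       40  A100        448       248
2        2  A100        268       248
3       92  A100         74       248
4       23    T4        176       159
5       16    T4        219       159
6       87    T4        117       159
7       83  A100         28       248
value_counts of gpu:
gpu
T4      4
A100    4
Name: count, dtype: int64
reset_index():
    gpu  count
0    T4      4
1  A100      4
add column count_plus_5 = t['count'] + 5:
    gpu  count  count_plus_5
0    T4      4             9
1  A100      4             9
The sum of column 'count_plus_5' is 18.

18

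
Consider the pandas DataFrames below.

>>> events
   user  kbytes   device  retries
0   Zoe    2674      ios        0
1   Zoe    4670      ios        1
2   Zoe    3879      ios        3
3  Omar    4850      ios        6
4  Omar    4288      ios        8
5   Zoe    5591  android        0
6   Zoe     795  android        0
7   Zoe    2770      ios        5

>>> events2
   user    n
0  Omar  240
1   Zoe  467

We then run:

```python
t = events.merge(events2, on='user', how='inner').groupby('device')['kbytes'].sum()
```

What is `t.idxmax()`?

ios

merge on 'user' (how='inner') → 8 rows:
   user  kbytes   device  retries    n
0   Zoe    2674      ios        0  467
1   Zoe    4670      ios        1  467
2   Zoe    3879      ios        3  467
3  Omar    4850      ios        6  240
4  Omar    4288      ios        8  240
5   Zoe    5591  android        0  467
6   Zoe     795  android        0  467
7   Zoe    2770      ios        5  467
group by device, sum of kbytes:
device
android     6386
ios        23131
Name: kbytes, dtype: int64
Reading off the label with the largest value, we get ios.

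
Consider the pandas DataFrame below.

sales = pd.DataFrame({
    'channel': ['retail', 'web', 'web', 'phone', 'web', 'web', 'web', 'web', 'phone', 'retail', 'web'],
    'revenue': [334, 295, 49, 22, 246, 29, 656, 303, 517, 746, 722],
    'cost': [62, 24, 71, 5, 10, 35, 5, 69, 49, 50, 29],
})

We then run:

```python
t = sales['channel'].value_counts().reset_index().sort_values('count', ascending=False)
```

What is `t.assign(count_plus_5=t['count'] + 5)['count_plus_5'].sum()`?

26

value_counts of channel:
channel
web       7
retail    2
phone     2
Name: count, dtype: int64
reset_index():
  channel  count
0     web      7
1  retail      2
2   phone      2
sort by count descending:
  channel  count
0     web      7
1  retail      2
2   phone      2
add column count_plus_5 = t['count'] + 5:
  channel  count  count_plus_5
0     web      7            12
1  retail      2             7
2   phone      2             7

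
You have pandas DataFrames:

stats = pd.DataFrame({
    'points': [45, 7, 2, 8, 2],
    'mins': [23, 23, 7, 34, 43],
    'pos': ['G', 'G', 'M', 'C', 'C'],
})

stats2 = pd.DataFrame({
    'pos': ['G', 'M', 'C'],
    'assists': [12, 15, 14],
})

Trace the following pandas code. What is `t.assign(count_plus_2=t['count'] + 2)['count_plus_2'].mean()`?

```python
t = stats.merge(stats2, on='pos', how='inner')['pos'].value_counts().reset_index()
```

merge on 'pos' (how='inner') → 5 rows:
   points  mins pos  assists
0      45    23   G       12
1       7    23   G       12
2       2     7   M       15
3       8    34   C       14
4       2    43   C       14
value_counts of pos:
pos
G    2
C    2
M    1
Name: count, dtype: int64
reset_index():
  pos  count
0   G      2
1   C      2
2   M      1
add column count_plus_2 = t['count'] + 2:
  pos  count  count_plus_2
0   G      2             4
1   C      2             4
2   M      1             3
Reading off the mean of column 'count_plus_2', we get 3.66666666667.

3.66666666667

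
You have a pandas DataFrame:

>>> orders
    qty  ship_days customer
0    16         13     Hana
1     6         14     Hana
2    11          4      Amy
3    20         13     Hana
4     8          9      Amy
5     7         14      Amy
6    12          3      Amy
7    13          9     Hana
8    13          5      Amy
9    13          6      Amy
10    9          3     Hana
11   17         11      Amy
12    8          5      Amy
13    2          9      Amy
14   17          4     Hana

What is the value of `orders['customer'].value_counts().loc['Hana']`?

6

value_counts of customer:
customer
Amy     9
Hana    6
Name: count, dtype: int64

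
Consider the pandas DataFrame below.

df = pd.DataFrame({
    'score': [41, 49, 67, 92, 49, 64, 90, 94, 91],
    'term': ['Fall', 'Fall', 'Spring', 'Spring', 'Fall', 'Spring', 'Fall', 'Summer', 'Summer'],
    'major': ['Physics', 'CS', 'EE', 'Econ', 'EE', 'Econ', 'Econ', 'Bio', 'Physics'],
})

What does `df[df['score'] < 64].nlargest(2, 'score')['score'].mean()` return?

49.0

filter rows where score < 64:
   score  term    major
0     41  Fall  Physics
1     49  Fall       CS
4     49  Fall       EE
take 2 rows with largest score:
   score  term major
1     49  Fall    CS
4     49  Fall    EE
Reading off the mean of column 'score', we get 49.0.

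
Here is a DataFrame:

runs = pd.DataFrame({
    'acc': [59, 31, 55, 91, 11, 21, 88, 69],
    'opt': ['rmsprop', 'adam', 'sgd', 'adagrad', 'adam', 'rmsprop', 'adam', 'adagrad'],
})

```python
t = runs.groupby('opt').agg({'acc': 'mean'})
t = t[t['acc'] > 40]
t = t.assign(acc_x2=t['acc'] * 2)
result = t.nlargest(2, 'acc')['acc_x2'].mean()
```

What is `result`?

group by opt, mean of acc:
               acc
opt               
adagrad  80.000000
adam     43.333333
rmsprop  40.000000
sgd      55.000000
filter rows where acc > 40:
               acc
opt               
adagrad  80.000000
adam     43.333333
sgd      55.000000
add column acc_x2 = t['acc'] * 2:
               acc      acc_x2
opt                           
adagrad  80.000000  160.000000
adam     43.333333   86.666667
sgd      55.000000  110.000000
take 2 rows with largest acc:
          acc  acc_x2
opt                  
adagrad  80.0   160.0
sgd      55.0   110.0
Finally, mean of column 'acc_x2' = 135.0.

135.0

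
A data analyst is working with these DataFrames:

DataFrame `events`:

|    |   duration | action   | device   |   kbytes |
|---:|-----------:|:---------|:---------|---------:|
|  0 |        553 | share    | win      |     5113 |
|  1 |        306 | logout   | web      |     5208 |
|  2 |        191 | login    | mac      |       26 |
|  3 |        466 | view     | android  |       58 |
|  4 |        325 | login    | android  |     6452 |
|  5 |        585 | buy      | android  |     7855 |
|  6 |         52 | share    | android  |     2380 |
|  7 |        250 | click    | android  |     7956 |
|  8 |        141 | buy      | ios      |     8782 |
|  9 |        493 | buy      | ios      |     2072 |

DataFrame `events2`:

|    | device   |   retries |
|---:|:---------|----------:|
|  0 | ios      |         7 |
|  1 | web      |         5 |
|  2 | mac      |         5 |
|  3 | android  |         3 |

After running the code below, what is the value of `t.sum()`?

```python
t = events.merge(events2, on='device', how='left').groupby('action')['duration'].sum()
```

3362

merge on 'device' (how='left') → 10 rows:
   duration  action   device  kbytes  retries
0       553   share      win    5113      NaN
1       306  logout      web    5208      5.0
2       191   login      mac      26      5.0
3       466    view  android      58      3.0
4       325   login  android    6452      3.0
5       585     buy  android    7855      3.0
6        52   share  android    2380      3.0
7       250   click  android    7956      3.0
8       141     buy      ios    8782      7.0
9       493     buy      ios    2072      7.0
group by action, sum of duration:
action
buy       1219
click      250
login      516
logout     306
share      605
view       466
Name: duration, dtype: int64
Finally, sum of the resulting series = 3362.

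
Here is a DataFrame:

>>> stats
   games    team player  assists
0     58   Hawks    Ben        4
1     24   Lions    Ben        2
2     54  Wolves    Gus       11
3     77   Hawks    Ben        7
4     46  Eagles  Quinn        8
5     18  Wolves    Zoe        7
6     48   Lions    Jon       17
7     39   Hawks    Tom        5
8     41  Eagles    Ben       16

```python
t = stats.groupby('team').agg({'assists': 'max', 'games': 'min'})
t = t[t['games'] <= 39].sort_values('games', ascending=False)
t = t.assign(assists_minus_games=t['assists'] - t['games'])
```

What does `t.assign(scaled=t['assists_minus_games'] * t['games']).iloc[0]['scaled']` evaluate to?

group by team: max(assists), min(games):
        assists  games
team                  
Eagles       16     41
Hawks         7     39
Lions        17     24
Wolves       11     18
filter rows where games <= 39:
        assists  games
team                  
Hawks         7     39
Lions        17     24
Wolves       11     18
sort by games descending:
        assists  games
team                  
Hawks         7     39
Lions        17     24
Wolves       11     18
add column assists_minus_games = t['assists'] - t['games']:
        assists  games  assists_minus_games
team                                       
Hawks         7     39                  -32
Lions        17     24                   -7
Wolves       11     18                   -7
add column scaled = t['assists_minus_games'] * t['games']:
        assists  games  assists_minus_games  scaled
team                                               
Hawks         7     39                  -32   -1248
Lions        17     24                   -7    -168
Wolves       11     18                   -7    -126
Finally, value at position 0, column 'scaled' = -1248.

-1248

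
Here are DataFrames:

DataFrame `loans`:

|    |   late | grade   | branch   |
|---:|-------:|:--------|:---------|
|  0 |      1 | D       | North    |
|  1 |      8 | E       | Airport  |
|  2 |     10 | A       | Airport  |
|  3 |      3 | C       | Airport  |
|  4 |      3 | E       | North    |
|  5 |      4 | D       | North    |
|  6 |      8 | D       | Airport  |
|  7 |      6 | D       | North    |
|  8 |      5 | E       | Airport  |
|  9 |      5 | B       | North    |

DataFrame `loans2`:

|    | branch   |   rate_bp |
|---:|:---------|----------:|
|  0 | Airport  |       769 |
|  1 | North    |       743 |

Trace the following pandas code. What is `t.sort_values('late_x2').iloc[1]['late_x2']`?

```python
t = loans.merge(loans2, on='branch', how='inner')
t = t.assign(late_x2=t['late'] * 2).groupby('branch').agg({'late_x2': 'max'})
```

merge on 'branch' (how='inner') → 10 rows:
   late grade   branch  rate_bp
0     1     D    North      743
1     8     E  Airport      769
2    10     A  Airport      769
3     3     C  Airport      769
4     3     E    North      743
5     4     D    North      743
6     8     D  Airport      769
7     6     D    North      743
8     5     E  Airport      769
9     5     B    North      743
add column late_x2 = t['late'] * 2:
   late grade   branch  rate_bp  late_x2
0     1     D    North      743        2
1     8     E  Airport      769       16
2    10     A  Airport      769       20
3     3     C  Airport      769        6
4     3     E    North      743        6
5     4     D    North      743        8
6     8     D  Airport      769       16
7     6     D    North      743       12
8     5     E  Airport      769       10
9     5     B    North      743       10
group by branch, max of late_x2:
         late_x2
branch          
Airport       20
North         12
sort by late_x2:
         late_x2
branch          
North         12
Airport       20

20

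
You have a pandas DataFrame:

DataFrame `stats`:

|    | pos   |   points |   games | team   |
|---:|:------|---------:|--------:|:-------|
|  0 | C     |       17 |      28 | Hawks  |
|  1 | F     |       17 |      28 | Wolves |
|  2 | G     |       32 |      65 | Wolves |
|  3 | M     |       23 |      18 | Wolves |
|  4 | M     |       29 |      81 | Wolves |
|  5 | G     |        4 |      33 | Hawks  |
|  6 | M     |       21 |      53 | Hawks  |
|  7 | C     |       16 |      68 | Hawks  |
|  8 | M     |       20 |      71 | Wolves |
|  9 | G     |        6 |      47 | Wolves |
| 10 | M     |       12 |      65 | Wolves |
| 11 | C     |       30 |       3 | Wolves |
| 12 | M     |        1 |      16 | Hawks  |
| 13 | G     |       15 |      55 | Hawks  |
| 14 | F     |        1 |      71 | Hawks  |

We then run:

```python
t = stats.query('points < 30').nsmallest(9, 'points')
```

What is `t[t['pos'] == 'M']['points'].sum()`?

13

filter rows where points < 30:
   pos  points  games    team
0    C      17     28   Hawks
1    F      17     28  Wolves
3    M      23     18  Wolves
4    M      29     81  Wolves
5    G       4     33   Hawks
6    M      21     53   Hawks
7    C      16     68   Hawks
8    M      20     71  Wolves
9    G       6     47  Wolves
10   M      12     65  Wolves
12   M       1     16   Hawks
13   G      15     55   Hawks
14   F       1     71   Hawks
take 9 rows with smallest points:
   pos  points  games    team
12   M       1     16   Hawks
14   F       1     71   Hawks
5    G       4     33   Hawks
9    G       6     47  Wolves
10   M      12     65  Wolves
13   G      15     55   Hawks
7    C      16     68   Hawks
0    C      17     28   Hawks
1    F      17     28  Wolves
filter rows where pos == 'M':
   pos  points  games    team
12   M       1     16   Hawks
10   M      12     65  Wolves
So sum() = 13.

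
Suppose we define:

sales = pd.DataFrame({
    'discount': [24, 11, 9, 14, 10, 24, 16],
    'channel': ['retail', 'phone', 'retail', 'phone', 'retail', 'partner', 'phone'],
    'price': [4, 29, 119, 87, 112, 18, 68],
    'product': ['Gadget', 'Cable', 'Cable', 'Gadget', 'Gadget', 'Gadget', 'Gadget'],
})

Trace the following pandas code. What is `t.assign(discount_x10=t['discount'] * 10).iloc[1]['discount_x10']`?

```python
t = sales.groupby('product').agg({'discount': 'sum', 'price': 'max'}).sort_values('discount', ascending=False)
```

group by product: sum(discount), max(price):
         discount  price
product                 
Cable          20    119
Gadget         88    112
sort by discount descending:
         discount  price
product                 
Gadget         88    112
Cable          20    119
add column discount_x10 = t['discount'] * 10:
         discount  price  discount_x10
product                               
Gadget         88    112           880
Cable          20    119           200
Hence 200.

200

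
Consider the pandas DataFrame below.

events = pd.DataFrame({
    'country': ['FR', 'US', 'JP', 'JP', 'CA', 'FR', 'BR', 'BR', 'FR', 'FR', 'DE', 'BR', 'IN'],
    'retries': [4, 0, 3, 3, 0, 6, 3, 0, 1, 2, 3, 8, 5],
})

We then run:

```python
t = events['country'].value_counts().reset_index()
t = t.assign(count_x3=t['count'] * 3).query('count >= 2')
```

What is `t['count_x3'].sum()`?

27

value_counts of country:
country
FR    4
BR    3
JP    2
US    1
CA    1
DE    1
IN    1
Name: count, dtype: int64
reset_index():
  country  count
0      FR      4
1      BR      3
2      JP      2
3      US      1
4      CA      1
5      DE      1
6      IN      1
add column count_x3 = t['count'] * 3:
  country  count  count_x3
0      FR      4        12
1      BR      3         9
2      JP      2         6
3      US      1         3
4      CA      1         3
5      DE      1         3
6      IN      1         3
filter rows where count >= 2:
  country  count  count_x3
0      FR      4        12
1      BR      3         9
2      JP      2         6
Then the sum of column 'count_x3': 27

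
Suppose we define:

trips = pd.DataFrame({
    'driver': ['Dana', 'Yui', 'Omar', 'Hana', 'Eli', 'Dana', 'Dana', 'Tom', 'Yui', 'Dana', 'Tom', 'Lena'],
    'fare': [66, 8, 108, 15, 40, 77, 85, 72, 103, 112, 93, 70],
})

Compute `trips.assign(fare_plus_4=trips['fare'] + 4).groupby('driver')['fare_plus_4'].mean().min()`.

add column fare_plus_4 = trips['fare'] + 4:
   driver  fare  fare_plus_4
0    Dana    66           70
1     Yui     8           12
2    Omar   108          112
3    Hana    15           19
4     Eli    40           44
5    Dana    77           81
6    Dana    85           89
7     Tom    72           76
8     Yui   103          107
9    Dana   112          116
10    Tom    93           97
11   Lena    70           74
group by driver, mean of fare_plus_4:
driver
Dana     89.0
Eli      44.0
Hana     19.0
Lena     74.0
Omar    112.0
Tom      86.5
Yui      59.5
Name: fare_plus_4, dtype: float64
The min of the resulting series is 19.0.

19.0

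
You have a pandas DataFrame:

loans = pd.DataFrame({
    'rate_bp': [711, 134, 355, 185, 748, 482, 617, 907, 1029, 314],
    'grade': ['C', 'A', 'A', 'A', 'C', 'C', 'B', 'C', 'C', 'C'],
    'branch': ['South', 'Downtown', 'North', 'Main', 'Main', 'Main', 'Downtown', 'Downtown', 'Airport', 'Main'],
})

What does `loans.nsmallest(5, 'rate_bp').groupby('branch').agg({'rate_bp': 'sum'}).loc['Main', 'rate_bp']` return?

981

take 5 rows with smallest rate_bp:
   rate_bp grade    branch
1      134     A  Downtown
3      185     A      Main
9      314     C      Main
2      355     A     North
5      482     C      Main
group by branch, sum of rate_bp:
          rate_bp
branch           
Downtown      134
Main          981
North         355
Reading off the value at row 'Main', column 'rate_bp', we get 981.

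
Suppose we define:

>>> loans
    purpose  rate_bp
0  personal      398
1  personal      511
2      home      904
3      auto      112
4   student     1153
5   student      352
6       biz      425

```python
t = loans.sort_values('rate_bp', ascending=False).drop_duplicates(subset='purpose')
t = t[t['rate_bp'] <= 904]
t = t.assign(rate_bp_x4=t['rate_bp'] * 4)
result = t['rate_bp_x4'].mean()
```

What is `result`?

sort by rate_bp descending:
    purpose  rate_bp
4   student     1153
2      home      904
1  personal      511
6       biz      425
0  personal      398
5   student      352
3      auto      112
drop duplicate purpose (keep=first):
    purpose  rate_bp
4   student     1153
2      home      904
1  personal      511
6       biz      425
3      auto      112
filter rows where rate_bp <= 904:
    purpose  rate_bp
2      home      904
1  personal      511
6       biz      425
3      auto      112
add column rate_bp_x4 = t['rate_bp'] * 4:
    purpose  rate_bp  rate_bp_x4
2      home      904        3616
1  personal      511        2044
6       biz      425        1700
3      auto      112         448

1952.0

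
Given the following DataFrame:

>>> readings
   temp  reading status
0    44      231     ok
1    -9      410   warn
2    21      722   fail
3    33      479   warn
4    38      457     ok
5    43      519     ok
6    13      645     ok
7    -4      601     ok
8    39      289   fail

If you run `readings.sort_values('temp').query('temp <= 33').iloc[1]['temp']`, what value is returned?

-4

sort by temp:
   temp  reading status
1    -9      410   warn
7    -4      601     ok
6    13      645     ok
2    21      722   fail
3    33      479   warn
4    38      457     ok
8    39      289   fail
5    43      519     ok
0    44      231     ok
filter rows where temp <= 33:
   temp  reading status
1    -9      410   warn
7    -4      601     ok
6    13      645     ok
2    21      722   fail
3    33      479   warn
Finally, value at position 1, column 'temp' = -4.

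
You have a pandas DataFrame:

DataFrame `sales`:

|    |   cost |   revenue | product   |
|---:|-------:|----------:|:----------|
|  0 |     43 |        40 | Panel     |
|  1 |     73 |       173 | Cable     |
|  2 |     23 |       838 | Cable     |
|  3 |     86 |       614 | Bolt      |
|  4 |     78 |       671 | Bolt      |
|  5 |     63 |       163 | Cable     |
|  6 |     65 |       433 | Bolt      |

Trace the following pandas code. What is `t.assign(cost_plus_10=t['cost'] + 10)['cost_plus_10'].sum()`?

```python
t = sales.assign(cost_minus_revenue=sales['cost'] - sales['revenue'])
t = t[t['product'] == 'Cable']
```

189

add column cost_minus_revenue = sales['cost'] - sales['revenue']:
   cost  revenue product  cost_minus_revenue
0    43       40   Panel                   3
1    73      173   Cable                -100
2    23      838   Cable                -815
3    86      614    Bolt                -528
4    78      671    Bolt                -593
5    63      163   Cable                -100
6    65      433    Bolt                -368
filter rows where product == 'Cable':
   cost  revenue product  cost_minus_revenue
1    73      173   Cable                -100
2    23      838   Cable                -815
5    63      163   Cable                -100
add column cost_plus_10 = t['cost'] + 10:
   cost  revenue product  cost_minus_revenue  cost_plus_10
1    73      173   Cable                -100            83
2    23      838   Cable                -815            33
5    63      163   Cable                -100            73
Finally, sum of column 'cost_plus_10' = 189.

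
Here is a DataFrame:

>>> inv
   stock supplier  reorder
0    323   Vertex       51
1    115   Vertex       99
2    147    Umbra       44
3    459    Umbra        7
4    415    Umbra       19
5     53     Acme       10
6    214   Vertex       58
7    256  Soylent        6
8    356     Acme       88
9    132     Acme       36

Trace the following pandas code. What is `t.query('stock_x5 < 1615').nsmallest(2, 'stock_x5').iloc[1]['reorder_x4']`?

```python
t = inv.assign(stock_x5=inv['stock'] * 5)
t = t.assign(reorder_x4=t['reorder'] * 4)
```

396

add column stock_x5 = inv['stock'] * 5:
   stock supplier  reorder  stock_x5
0    323   Vertex       51      1615
1    115   Vertex       99       575
2    147    Umbra       44       735
3    459    Umbra        7      2295
4    415    Umbra       19      2075
5     53     Acme       10       265
6    214   Vertex       58      1070
7    256  Soylent        6      1280
8    356     Acme       88      1780
9    132     Acme       36       660
add column reorder_x4 = t['reorder'] * 4:
   stock supplier  reorder  stock_x5  reorder_x4
0    323   Vertex       51      1615         204
1    115   Vertex       99       575         396
2    147    Umbra       44       735         176
3    459    Umbra        7      2295          28
4    415    Umbra       19      2075          76
5     53     Acme       10       265          40
6    214   Vertex       58      1070         232
7    256  Soylent        6      1280          24
8    356     Acme       88      1780         352
9    132     Acme       36       660         144
filter rows where stock_x5 < 1615:
   stock supplier  reorder  stock_x5  reorder_x4
1    115   Vertex       99       575         396
2    147    Umbra       44       735         176
5     53     Acme       10       265          40
6    214   Vertex       58      1070         232
7    256  Soylent        6      1280          24
9    132     Acme       36       660         144
take 2 rows with smallest stock_x5:
   stock supplier  reorder  stock_x5  reorder_x4
5     53     Acme       10       265          40
1    115   Vertex       99       575         396
Taking the value at position 1, column 'reorder_x4' gives 396.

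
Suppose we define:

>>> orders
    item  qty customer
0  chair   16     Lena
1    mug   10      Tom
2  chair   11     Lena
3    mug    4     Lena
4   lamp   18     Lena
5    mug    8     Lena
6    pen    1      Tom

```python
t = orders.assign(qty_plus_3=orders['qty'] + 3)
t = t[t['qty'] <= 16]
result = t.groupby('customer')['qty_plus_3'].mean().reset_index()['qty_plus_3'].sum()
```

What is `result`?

add column qty_plus_3 = orders['qty'] + 3:
    item  qty customer  qty_plus_3
0  chair   16     Lena          19
1    mug   10      Tom          13
2  chair   11     Lena          14
3    mug    4     Lena           7
4   lamp   18     Lena          21
5    mug    8     Lena          11
6    pen    1      Tom           4
filter rows where qty <= 16:
    item  qty customer  qty_plus_3
0  chair   16     Lena          19
1    mug   10      Tom          13
2  chair   11     Lena          14
3    mug    4     Lena           7
5    mug    8     Lena          11
6    pen    1      Tom           4
group by customer, mean of qty_plus_3:
customer
Lena    12.75
Tom      8.50
Name: qty_plus_3, dtype: float64
reset_index():
  customer  qty_plus_3
0     Lena       12.75
1      Tom        8.50

21.25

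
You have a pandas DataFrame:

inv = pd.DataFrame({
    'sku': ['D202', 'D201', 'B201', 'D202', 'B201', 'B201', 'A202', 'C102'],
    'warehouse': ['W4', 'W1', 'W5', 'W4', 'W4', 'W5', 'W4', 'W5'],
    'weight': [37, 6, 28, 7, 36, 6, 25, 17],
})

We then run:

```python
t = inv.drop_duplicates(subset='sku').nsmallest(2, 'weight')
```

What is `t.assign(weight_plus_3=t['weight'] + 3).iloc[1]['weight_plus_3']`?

drop duplicate sku (keep=first):
    sku warehouse  weight
0  D202        W4      37
1  D201        W1       6
2  B201        W5      28
6  A202        W4      25
7  C102        W5      17
take 2 rows with smallest weight:
    sku warehouse  weight
1  D201        W1       6
7  C102        W5      17
add column weight_plus_3 = t['weight'] + 3:
    sku warehouse  weight  weight_plus_3
1  D201        W1       6              9
7  C102        W5      17             20
Finally, value at position 1, column 'weight_plus_3' = 20.

20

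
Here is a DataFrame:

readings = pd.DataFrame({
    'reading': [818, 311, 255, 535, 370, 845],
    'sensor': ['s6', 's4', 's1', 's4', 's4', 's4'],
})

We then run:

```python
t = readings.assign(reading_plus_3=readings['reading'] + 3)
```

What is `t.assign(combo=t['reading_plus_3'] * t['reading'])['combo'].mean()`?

329570.333333

add column reading_plus_3 = readings['reading'] + 3:
   reading sensor  reading_plus_3
0      818     s6             821
1      311     s4             314
2      255     s1             258
3      535     s4             538
4      370     s4             373
5      845     s4             848
add column combo = t['reading_plus_3'] * t['reading']:
   reading sensor  reading_plus_3   combo
0      818     s6             821  671578
1      311     s4             314   97654
2      255     s1             258   65790
3      535     s4             538  287830
4      370     s4             373  138010
5      845     s4             848  716560
Reading off the mean of column 'combo', we get 329570.333333.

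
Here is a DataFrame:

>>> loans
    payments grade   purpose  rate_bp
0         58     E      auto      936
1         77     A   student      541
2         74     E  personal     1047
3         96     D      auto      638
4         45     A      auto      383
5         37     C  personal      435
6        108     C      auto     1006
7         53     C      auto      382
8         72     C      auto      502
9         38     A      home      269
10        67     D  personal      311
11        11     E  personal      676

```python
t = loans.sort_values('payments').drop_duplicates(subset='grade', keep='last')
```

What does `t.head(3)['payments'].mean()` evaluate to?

sort by payments:
    payments grade   purpose  rate_bp
11        11     E  personal      676
5         37     C  personal      435
9         38     A      home      269
4         45     A      auto      383
7         53     C      auto      382
0         58     E      auto      936
10        67     D  personal      311
8         72     C      auto      502
2         74     E  personal     1047
1         77     A   student      541
3         96     D      auto      638
6        108     C      auto     1006
drop duplicate grade (keep=last):
   payments grade   purpose  rate_bp
2        74     E  personal     1047
1        77     A   student      541
3        96     D      auto      638
6       108     C      auto     1006
take first 3 rows:
   payments grade   purpose  rate_bp
2        74     E  personal     1047
1        77     A   student      541
3        96     D      auto      638
Taking the mean of column 'payments' gives 82.3333333333.

82.3333333333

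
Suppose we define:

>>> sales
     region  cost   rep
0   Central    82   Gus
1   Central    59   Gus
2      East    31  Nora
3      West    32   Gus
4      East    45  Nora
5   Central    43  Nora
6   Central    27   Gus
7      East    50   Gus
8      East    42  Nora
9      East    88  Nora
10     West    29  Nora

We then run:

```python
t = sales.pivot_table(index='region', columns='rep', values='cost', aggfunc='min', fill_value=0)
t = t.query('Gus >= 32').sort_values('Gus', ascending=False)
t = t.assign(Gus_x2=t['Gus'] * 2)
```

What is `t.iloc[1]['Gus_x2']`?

64

pivot: rows=region, cols=rep, min(cost):
rep      Gus  Nora
region            
Central   27    43
East      50    31
West      32    29
filter rows where Gus >= 32:
rep     Gus  Nora
region           
East     50    31
West     32    29
sort by Gus descending:
rep     Gus  Nora
region           
East     50    31
West     32    29
add column Gus_x2 = t['Gus'] * 2:
rep     Gus  Nora  Gus_x2
region                   
East     50    31     100
West     32    29      64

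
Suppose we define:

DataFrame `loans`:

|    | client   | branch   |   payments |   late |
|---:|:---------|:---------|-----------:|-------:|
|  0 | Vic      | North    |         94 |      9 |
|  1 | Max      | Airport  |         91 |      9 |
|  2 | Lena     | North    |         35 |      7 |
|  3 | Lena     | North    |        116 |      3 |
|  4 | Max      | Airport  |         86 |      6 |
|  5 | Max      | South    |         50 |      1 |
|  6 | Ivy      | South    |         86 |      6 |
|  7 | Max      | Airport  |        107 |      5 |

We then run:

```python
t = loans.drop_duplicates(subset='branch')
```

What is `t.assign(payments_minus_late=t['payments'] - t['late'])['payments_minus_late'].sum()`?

drop duplicate branch (keep=first):
  client   branch  payments  late
0    Vic    North        94     9
1    Max  Airport        91     9
5    Max    South        50     1
add column payments_minus_late = t['payments'] - t['late']:
  client   branch  payments  late  payments_minus_late
0    Vic    North        94     9                   85
1    Max  Airport        91     9                   82
5    Max    South        50     1                   49

216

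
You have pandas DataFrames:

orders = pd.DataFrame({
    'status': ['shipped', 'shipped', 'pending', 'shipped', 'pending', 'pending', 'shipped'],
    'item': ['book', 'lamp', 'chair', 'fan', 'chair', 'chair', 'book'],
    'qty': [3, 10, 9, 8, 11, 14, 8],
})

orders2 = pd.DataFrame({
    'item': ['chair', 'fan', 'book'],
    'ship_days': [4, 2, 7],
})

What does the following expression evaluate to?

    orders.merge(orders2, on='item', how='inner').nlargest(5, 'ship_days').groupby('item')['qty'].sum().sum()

merge on 'item' (how='inner') → 6 rows:
    status   item  qty  ship_days
0  shipped   book    3          7
1  pending  chair    9          4
2  shipped    fan    8          2
3  pending  chair   11          4
4  pending  chair   14          4
5  shipped   book    8          7
take 5 rows with largest ship_days:
    status   item  qty  ship_days
0  shipped   book    3          7
5  shipped   book    8          7
1  pending  chair    9          4
3  pending  chair   11          4
4  pending  chair   14          4
group by item, sum of qty:
item
book     11
chair    34
Name: qty, dtype: int64
The sum of the resulting series is 45.

45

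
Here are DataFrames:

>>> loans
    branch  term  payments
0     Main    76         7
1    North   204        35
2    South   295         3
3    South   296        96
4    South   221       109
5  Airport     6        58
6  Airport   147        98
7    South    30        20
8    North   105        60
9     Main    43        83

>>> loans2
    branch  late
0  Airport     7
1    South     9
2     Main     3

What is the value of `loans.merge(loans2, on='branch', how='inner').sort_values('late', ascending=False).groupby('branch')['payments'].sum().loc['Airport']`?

merge on 'branch' (how='inner') → 8 rows:
    branch  term  payments  late
0     Main    76         7     3
1    South   295         3     9
2    South   296        96     9
3    South   221       109     9
4  Airport     6        58     7
5  Airport   147        98     7
6    South    30        20     9
7     Main    43        83     3
sort by late descending:
    branch  term  payments  late
1    South   295         3     9
2    South   296        96     9
3    South   221       109     9
6    South    30        20     9
4  Airport     6        58     7
5  Airport   147        98     7
0     Main    76         7     3
7     Main    43        83     3
group by branch, sum of payments:
branch
Airport    156
Main        90
South      228
Name: payments, dtype: int64
So loc['Airport'] = 156.

156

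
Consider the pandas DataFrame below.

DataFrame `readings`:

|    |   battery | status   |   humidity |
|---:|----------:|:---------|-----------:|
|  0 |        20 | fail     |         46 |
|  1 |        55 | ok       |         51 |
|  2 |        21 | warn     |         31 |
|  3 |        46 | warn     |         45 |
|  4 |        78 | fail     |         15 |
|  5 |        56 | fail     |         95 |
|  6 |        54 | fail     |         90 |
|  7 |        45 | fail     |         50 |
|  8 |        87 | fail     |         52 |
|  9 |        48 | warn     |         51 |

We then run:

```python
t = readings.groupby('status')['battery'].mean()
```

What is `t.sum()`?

group by status, mean of battery:
status
fail    56.666667
ok      55.000000
warn    38.333333
Name: battery, dtype: float64

150.0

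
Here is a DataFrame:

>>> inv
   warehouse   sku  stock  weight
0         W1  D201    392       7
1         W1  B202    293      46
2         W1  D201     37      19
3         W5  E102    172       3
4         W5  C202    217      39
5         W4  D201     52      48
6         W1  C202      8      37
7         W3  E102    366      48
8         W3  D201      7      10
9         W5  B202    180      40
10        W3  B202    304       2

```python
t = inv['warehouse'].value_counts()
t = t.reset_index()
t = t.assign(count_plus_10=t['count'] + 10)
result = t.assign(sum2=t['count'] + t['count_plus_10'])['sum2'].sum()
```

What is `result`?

62

value_counts of warehouse:
warehouse
W1    4
W5    3
W3    3
W4    1
Name: count, dtype: int64
reset_index():
  warehouse  count
0        W1      4
1        W5      3
2        W3      3
3        W4      1
add column count_plus_10 = t['count'] + 10:
  warehouse  count  count_plus_10
0        W1      4             14
1        W5      3             13
2        W3      3             13
3        W4      1             11
add column sum2 = t['count'] + t['count_plus_10']:
  warehouse  count  count_plus_10  sum2
0        W1      4             14    18
1        W5      3             13    16
2        W3      3             13    16
3        W4      1             11    12
Finally, sum of column 'sum2' = 62.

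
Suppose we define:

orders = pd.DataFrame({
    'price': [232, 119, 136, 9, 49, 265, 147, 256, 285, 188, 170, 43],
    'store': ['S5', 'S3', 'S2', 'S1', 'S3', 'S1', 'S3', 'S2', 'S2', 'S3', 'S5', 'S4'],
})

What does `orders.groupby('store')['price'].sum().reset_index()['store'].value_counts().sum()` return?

group by store, sum of price:
store
S1    274
S2    677
S3    503
S4     43
S5    402
Name: price, dtype: int64
reset_index():
  store  price
0    S1    274
1    S2    677
2    S3    503
3    S4     43
4    S5    402
value_counts of store:
store
S1    1
S2    1
S3    1
S4    1
S5    1
Name: count, dtype: int64
The sum of the resulting series is 5.

5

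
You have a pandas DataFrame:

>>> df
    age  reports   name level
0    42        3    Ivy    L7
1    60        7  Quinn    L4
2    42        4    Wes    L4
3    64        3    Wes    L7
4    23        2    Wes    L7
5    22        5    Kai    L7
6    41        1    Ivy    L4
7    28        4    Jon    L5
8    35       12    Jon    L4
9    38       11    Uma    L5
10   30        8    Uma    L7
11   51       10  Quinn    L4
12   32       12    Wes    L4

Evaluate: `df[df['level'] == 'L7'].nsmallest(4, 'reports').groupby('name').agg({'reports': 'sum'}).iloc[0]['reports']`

filter rows where level == 'L7':
    age  reports name level
0    42        3  Ivy    L7
3    64        3  Wes    L7
4    23        2  Wes    L7
5    22        5  Kai    L7
10   30        8  Uma    L7
take 4 rows with smallest reports:
   age  reports name level
4   23        2  Wes    L7
0   42        3  Ivy    L7
3   64        3  Wes    L7
5   22        5  Kai    L7
group by name, sum of reports:
      reports
name         
Ivy         3
Kai         5
Wes         5
Hence 3.

3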